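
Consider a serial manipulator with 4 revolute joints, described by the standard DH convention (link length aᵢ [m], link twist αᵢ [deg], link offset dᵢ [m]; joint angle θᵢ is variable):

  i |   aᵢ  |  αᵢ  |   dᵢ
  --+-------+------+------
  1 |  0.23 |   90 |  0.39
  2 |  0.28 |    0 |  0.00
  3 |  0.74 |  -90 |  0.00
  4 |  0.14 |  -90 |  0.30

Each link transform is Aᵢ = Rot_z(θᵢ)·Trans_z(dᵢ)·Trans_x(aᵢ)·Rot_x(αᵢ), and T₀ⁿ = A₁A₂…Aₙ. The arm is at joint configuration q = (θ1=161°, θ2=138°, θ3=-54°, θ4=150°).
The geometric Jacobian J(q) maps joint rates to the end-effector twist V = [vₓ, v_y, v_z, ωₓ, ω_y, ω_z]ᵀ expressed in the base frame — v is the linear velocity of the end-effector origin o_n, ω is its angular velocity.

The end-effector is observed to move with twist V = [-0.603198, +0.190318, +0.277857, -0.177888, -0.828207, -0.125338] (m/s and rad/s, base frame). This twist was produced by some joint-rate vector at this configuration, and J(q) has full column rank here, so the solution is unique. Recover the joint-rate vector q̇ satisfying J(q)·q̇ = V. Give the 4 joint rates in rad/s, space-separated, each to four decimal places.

-0.1360 -0.4250 -0.4160 0.1020

o_n = [0.1774, -0.1351, 1.2241]
J₁: ẑ×o_n = [0.1351, 0.1774, -0.0000], ω = ẑ
J2: z=[0.3256, 0.9455, 0.0000] o=[-0.2175, 0.0749, 0.3900] → [0.7886, -0.2716, -0.4418, 0.3256, 0.9455, 0.0000]
J3: z=[0.3256, 0.9455, 0.0000] o=[-0.0207, 0.0071, 0.5774] → [0.6115, -0.2106, -0.2337, 0.3256, 0.9455, 0.0000]
J4: z=[0.9403, -0.3238, 0.1045] o=[-0.0939, 0.0323, 1.3133] → [0.0464, 0.1123, -0.0696, 0.9403, -0.3238, 0.1045]
q̇ = J⁺·V = [-0.1360, -0.4250, -0.4160, 0.1020]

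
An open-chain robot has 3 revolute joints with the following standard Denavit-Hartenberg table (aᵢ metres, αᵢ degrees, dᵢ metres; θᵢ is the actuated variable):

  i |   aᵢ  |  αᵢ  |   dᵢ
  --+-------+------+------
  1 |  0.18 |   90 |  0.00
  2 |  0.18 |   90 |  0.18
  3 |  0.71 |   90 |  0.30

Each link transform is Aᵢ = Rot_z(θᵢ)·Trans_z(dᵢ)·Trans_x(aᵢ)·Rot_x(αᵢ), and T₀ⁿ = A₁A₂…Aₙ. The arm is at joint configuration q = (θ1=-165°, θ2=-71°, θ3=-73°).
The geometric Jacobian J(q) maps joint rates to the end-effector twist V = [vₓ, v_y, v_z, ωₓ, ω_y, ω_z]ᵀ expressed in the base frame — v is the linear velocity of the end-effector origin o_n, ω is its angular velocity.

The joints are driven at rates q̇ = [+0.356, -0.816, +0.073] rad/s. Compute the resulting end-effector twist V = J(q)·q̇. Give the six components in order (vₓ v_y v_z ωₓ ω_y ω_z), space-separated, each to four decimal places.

0.5200 0.1467 0.0816 0.2779 -0.7703 0.3322

o_n = [0.1074, -0.4878, -0.4641]
J₁: ẑ×o_n = [0.4878, 0.1074, -0.0000], ω = ẑ
J2: z=[-0.2588, 0.9659, 0.0000] o=[-0.1739, -0.0466, 0.0000] → [-0.4483, -0.1201, -0.1575, -0.2588, 0.9659, 0.0000]
J3: z=[0.9133, 0.2447, -0.3256] o=[-0.2771, 0.1121, -0.1702] → [-0.2672, 0.1433, -0.6420, 0.9133, 0.2447, -0.3256]
V = J·q̇ = [0.5200, 0.1467, 0.0816, 0.2779, -0.7703, 0.3322]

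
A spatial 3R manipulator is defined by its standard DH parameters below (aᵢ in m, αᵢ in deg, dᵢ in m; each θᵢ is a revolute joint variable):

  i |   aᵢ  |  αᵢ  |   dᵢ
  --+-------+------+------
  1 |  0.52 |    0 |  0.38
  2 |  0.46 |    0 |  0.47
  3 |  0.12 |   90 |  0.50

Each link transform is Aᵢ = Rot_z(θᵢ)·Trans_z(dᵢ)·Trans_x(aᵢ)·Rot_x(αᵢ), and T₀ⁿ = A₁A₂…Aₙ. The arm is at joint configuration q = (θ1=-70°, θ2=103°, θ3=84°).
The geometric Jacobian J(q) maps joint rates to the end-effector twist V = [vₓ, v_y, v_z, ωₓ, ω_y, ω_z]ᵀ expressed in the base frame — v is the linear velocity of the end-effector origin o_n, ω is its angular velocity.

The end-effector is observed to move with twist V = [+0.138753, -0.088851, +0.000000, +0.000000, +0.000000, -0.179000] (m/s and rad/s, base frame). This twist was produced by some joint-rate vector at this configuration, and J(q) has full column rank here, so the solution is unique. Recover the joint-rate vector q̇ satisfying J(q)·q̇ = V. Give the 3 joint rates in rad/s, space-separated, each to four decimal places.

o_n = [0.5092, -0.1312, 1.3500]
J₁: ẑ×o_n = [0.1312, 0.5092, -0.0000], ω = ẑ
J2: z=[0.0000, 0.0000, 1.0000] o=[0.1779, -0.4886, 0.3800] → [-0.3575, 0.3313, 0.0000, 0.0000, 0.0000, 1.0000]
J3: z=[0.0000, 0.0000, 1.0000] o=[0.5636, -0.2381, 0.8500] → [-0.1069, -0.0545, 0.0000, 0.0000, 0.0000, 1.0000]
q̇ = J⁺·V = [0.0920, -0.3900, 0.1190]

0.0920 -0.3900 0.1190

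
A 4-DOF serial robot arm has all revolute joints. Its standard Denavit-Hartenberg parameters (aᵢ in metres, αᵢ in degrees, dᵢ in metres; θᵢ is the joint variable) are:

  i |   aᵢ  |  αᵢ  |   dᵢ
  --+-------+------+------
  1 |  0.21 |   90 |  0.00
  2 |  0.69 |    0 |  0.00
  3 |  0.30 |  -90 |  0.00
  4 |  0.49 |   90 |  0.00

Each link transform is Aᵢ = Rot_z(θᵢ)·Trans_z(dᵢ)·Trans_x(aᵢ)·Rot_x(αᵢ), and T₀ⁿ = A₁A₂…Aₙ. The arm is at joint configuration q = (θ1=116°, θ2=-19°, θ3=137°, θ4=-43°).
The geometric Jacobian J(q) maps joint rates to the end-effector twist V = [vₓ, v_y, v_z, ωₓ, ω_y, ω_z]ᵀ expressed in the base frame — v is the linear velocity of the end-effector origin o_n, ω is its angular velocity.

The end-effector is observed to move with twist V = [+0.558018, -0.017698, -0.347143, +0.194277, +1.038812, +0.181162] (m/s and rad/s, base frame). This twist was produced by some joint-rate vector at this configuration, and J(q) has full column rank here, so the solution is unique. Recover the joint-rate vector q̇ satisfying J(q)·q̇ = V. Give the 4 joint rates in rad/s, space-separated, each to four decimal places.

o_n = [0.0578, 0.6438, 0.3567]
J₁: ẑ×o_n = [-0.6438, 0.0578, 0.0000], ω = ẑ
J2: z=[0.8988, 0.4384, 0.0000] o=[-0.0921, 0.1887, 0.0000] → [0.1563, -0.3206, 0.3433, 0.8988, 0.4384, 0.0000]
J3: z=[0.8988, 0.4384, 0.0000] o=[-0.3781, 0.7751, -0.2246] → [0.2548, -0.5225, -0.3091, 0.8988, 0.4384, 0.0000]
J4: z=[0.3871, -0.7936, -0.4695] o=[-0.3163, 0.6485, 0.0402] → [-0.2533, -0.2981, 0.2951, 0.3871, -0.7936, -0.4695]
q̇ = J⁺·V = [-0.2700, 0.2010, 0.4290, -0.9610]

-0.2700 0.2010 0.4290 -0.9610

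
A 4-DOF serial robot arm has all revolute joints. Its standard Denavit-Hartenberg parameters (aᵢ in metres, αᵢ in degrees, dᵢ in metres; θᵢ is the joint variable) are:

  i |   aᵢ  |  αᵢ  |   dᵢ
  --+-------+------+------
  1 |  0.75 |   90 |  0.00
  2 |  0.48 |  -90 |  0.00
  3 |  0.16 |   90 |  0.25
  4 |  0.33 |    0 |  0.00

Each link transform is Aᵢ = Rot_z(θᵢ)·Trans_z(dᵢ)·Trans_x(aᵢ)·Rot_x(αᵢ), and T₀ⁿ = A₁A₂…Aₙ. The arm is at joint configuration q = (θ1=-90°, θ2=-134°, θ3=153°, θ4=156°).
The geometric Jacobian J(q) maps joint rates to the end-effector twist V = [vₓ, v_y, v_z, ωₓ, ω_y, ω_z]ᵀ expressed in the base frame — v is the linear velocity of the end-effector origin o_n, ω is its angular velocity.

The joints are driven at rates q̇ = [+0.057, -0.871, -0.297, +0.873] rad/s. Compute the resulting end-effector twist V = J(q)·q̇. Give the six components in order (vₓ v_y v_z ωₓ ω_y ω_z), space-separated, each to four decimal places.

o_n = [-0.0642, -0.6054, -0.7029]
J₁: ẑ×o_n = [0.6054, -0.0642, 0.0000], ω = ẑ
J2: z=[-1.0000, -0.0000, 0.0000] o=[0.0000, -0.7500, 0.0000] → [0.0000, -0.7029, -0.1446, -1.0000, -0.0000, 0.0000]
J3: z=[-0.0000, -0.7193, -0.6947] o=[0.0000, -0.4166, -0.3453] → [0.1261, 0.0446, -0.0462, -0.0000, -0.7193, -0.6947]
J4: z=[0.8910, 0.3154, -0.3266] o=[0.0726, -0.6954, -0.4164] → [-0.0609, 0.2999, 0.1234, 0.8910, 0.3154, -0.3266]
V = J·q̇ = [-0.0561, 0.8571, 0.2474, 1.6488, 0.4890, -0.0218]

-0.0561 0.8571 0.2474 1.6488 0.4890 -0.0218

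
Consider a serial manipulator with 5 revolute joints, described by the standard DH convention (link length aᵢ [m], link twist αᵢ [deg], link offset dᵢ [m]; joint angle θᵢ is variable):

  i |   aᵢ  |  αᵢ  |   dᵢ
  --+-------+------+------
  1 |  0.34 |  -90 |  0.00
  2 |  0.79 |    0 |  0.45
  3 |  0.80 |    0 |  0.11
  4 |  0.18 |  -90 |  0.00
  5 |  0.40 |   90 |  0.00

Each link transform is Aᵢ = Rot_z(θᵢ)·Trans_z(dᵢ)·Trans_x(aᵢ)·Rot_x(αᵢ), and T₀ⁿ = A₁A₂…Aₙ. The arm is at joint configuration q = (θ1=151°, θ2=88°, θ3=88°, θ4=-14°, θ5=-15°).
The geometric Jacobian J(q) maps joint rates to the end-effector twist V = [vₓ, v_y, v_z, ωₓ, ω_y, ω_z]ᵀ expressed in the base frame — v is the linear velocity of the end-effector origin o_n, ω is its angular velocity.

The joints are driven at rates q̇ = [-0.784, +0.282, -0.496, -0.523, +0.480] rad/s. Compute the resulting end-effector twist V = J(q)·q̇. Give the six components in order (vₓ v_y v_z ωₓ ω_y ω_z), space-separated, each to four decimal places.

o_n = [0.5259, -1.0502, -1.0203]
J₁: ẑ×o_n = [1.0502, 0.5259, -0.0000], ω = ẑ
J2: z=[-0.4848, -0.8746, 0.0000] o=[-0.2974, 0.1648, 0.0000] → [0.8924, -0.4947, 1.3091, -0.4848, -0.8746, 0.0000]
J3: z=[-0.4848, -0.8746, 0.0000] o=[-0.5396, -0.2154, -0.7895] → [0.2019, -0.1119, 1.3367, -0.4848, -0.8746, 0.0000]
J4: z=[-0.4848, -0.8746, 0.0000] o=[0.1050, -0.6985, -0.8453] → [0.1531, -0.0849, 0.5387, -0.4848, -0.8746, 0.0000]
J5: z=[0.2703, -0.1498, 0.9511] o=[0.2547, -0.7815, -0.9009] → [0.2734, 0.2902, -0.0320, 0.2703, -0.1498, 0.9511]
V = J·q̇ = [-0.6206, -0.3127, -0.5909, 0.4870, 0.5727, -0.3275]

-0.6206 -0.3127 -0.5909 0.4870 0.5727 -0.3275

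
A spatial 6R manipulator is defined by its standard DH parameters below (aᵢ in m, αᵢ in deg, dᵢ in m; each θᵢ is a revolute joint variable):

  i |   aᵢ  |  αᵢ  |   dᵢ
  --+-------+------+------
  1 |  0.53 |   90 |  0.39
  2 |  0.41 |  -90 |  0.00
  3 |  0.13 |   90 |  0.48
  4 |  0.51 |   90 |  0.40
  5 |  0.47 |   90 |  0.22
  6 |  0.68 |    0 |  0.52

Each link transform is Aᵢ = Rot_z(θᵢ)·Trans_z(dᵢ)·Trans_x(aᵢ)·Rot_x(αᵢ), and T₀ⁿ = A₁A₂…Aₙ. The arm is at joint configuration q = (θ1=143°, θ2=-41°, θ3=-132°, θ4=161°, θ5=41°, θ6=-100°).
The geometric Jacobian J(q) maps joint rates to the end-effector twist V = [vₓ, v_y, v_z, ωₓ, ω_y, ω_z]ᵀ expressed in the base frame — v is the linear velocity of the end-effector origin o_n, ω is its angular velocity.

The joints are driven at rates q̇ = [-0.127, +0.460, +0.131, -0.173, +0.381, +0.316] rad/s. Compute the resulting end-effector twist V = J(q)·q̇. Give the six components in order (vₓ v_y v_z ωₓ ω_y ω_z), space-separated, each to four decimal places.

o_n = [-1.7909, 0.1520, 0.0823]
J₁: ẑ×o_n = [-0.1520, -1.7909, 0.0000], ω = ẑ
J2: z=[0.6018, 0.7986, 0.0000] o=[-0.4233, 0.3190, 0.3900] → [-0.2457, 0.1852, 0.9917, 0.6018, 0.7986, 0.0000]
J3: z=[-0.5240, 0.3948, 0.7547] o=[-0.6704, 0.5052, 0.1210] → [0.2513, -0.8659, 0.6275, -0.5240, 0.3948, 0.7547]
J4: z=[0.0452, -0.8719, 0.4875] o=[-0.8113, 0.7323, 0.5403] → [0.6823, -0.4569, -0.8804, 0.0452, -0.8719, 0.4875]
J5: z=[-0.2185, 0.4676, 0.8565] o=[-1.2904, 0.3095, 0.6490] → [-0.1301, -0.5525, 0.2685, -0.2185, 0.4676, 0.8565]
J6: z=[-0.6737, 0.5627, -0.4791] o=[-1.6703, 0.0920, 0.9277] → [-0.4470, -0.5117, 0.0275, -0.6737, 0.5627, -0.4791]
V = J·q̇ = [-0.3697, -0.0940, 0.8016, -0.0957, 0.9259, 0.0625]

-0.3697 -0.0940 0.8016 -0.0957 0.9259 0.0625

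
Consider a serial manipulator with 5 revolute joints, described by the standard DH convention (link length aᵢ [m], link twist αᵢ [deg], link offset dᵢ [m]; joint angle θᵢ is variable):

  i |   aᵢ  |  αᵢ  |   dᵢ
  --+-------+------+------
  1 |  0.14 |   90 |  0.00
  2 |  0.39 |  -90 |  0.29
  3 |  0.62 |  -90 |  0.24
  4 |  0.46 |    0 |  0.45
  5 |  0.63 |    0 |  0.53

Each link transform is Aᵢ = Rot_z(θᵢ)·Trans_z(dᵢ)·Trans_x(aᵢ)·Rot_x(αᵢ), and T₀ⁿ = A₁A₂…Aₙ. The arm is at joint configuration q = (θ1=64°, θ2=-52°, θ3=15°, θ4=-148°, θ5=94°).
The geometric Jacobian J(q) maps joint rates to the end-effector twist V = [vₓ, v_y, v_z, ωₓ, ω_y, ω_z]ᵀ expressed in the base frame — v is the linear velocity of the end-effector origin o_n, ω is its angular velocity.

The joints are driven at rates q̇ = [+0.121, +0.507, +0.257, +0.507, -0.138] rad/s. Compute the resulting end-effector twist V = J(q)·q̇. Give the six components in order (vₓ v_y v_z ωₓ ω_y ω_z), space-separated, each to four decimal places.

-0.3238 0.0877 0.6440 0.1983 0.0632 0.3545

o_n = [-0.1320, 1.5816, 0.0473]
J₁: ẑ×o_n = [-1.5816, -0.1320, 0.0000], ω = ẑ
J2: z=[0.8988, -0.4384, 0.0000] o=[0.0614, 0.1258, 0.0000] → [-0.0207, -0.0425, 1.2237, 0.8988, -0.4384, 0.0000]
J3: z=[0.3454, 0.7083, 0.6157] o=[0.4273, 0.2145, -0.3073] → [-0.5905, -0.4668, 0.8683, 0.3454, 0.7083, 0.6157]
J4: z=[-0.9380, 0.2802, 0.2040] o=[0.5276, 0.7862, -0.6315] → [0.0280, 0.5022, -0.5613, -0.9380, 0.2802, 0.2040]
J5: z=[-0.9380, 0.2802, 0.2040] o=[0.1787, 0.8322, -0.0927] → [-0.1136, 0.0680, -0.6159, -0.9380, 0.2802, 0.2040]
V = J·q̇ = [-0.3238, 0.0877, 0.6440, 0.1983, 0.0632, 0.3545]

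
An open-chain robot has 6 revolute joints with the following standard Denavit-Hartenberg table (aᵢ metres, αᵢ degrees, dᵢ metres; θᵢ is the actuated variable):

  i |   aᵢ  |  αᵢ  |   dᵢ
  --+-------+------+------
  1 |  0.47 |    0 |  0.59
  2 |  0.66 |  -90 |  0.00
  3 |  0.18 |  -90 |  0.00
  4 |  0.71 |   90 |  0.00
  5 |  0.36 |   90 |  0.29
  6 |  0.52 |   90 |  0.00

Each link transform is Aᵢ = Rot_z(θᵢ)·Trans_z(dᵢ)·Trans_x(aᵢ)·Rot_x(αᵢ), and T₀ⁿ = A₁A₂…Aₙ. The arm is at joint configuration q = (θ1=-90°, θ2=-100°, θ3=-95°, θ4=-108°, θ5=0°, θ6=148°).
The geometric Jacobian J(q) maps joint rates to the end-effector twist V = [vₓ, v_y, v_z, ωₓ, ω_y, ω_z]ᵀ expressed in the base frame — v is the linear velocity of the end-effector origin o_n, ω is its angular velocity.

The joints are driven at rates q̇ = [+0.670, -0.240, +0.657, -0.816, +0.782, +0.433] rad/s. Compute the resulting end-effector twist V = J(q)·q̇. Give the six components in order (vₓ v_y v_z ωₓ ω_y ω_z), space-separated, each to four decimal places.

o_n = [-0.7709, -0.7641, 0.0398]
J₁: ẑ×o_n = [0.7641, -0.7709, 0.0000], ω = ẑ
J2: z=[0.0000, 0.0000, 1.0000] o=[0.0000, -0.4700, 0.5900] → [0.2941, -0.7709, 0.0000, 0.0000, 0.0000, 1.0000]
J3: z=[-0.1736, -0.9848, 0.0000] o=[-0.6500, -0.3554, 0.5900] → [0.5418, -0.0955, -0.0481, -0.1736, -0.9848, 0.0000]
J4: z=[-0.9811, 0.1730, 0.0872] o=[-0.6345, -0.3581, 0.7693] → [-0.0908, -0.7275, 0.4219, -0.9811, 0.1730, 0.0872]
J5: z=[-0.0280, 0.3187, -0.9474] o=[-0.7706, -1.0198, 0.5507] → [0.0795, -0.0140, -0.0071, -0.0280, 0.3187, -0.9474]
J6: z=[0.9811, -0.1730, -0.0872] o=[-0.8477, -1.2629, 0.1652] → [0.0652, 0.1163, 0.5026, 0.9811, -0.1730, -0.0872]
V = J·q̇ = [0.9617, 0.2388, -0.1637, 1.0894, -0.6138, -0.4198]

0.9617 0.2388 -0.1637 1.0894 -0.6138 -0.4198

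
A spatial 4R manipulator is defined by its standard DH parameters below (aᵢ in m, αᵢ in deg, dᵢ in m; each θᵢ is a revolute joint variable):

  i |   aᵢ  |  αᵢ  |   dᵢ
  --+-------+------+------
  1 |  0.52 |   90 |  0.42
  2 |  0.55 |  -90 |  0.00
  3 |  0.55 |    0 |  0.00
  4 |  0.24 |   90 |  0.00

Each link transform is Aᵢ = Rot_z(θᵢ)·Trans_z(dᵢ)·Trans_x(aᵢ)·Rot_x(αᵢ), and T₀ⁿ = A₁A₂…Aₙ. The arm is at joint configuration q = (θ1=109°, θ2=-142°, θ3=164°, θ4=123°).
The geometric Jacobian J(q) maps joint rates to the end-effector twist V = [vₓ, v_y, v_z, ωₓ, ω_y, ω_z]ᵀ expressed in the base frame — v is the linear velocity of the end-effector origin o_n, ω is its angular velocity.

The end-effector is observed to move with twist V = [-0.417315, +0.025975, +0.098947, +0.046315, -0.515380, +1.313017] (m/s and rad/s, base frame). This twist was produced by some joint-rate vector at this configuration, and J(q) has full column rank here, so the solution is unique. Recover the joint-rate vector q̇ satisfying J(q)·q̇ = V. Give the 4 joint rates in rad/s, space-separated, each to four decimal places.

o_n = [-0.0722, 0.4489, 0.3637]
J₁: ẑ×o_n = [-0.4489, -0.0722, 0.0000], ω = ẑ
J2: z=[0.9455, 0.3256, 0.0000] o=[-0.1693, 0.4917, 0.4200] → [-0.0183, 0.0532, -0.0721, 0.9455, 0.3256, 0.0000]
J3: z=[-0.2004, 0.5821, -0.7880] o=[-0.0282, 0.0819, 0.0814] → [0.4535, 0.0912, -0.0480, -0.2004, 0.5821, -0.7880]
J4: z=[-0.2004, 0.5821, -0.7880] o=[-0.3072, 0.4264, 0.4069] → [-0.0075, -0.1939, -0.1413, -0.2004, 0.5821, -0.7880]
q̇ = J⁺·V = [0.6700, -0.1240, -0.2710, -0.5450]

0.6700 -0.1240 -0.2710 -0.5450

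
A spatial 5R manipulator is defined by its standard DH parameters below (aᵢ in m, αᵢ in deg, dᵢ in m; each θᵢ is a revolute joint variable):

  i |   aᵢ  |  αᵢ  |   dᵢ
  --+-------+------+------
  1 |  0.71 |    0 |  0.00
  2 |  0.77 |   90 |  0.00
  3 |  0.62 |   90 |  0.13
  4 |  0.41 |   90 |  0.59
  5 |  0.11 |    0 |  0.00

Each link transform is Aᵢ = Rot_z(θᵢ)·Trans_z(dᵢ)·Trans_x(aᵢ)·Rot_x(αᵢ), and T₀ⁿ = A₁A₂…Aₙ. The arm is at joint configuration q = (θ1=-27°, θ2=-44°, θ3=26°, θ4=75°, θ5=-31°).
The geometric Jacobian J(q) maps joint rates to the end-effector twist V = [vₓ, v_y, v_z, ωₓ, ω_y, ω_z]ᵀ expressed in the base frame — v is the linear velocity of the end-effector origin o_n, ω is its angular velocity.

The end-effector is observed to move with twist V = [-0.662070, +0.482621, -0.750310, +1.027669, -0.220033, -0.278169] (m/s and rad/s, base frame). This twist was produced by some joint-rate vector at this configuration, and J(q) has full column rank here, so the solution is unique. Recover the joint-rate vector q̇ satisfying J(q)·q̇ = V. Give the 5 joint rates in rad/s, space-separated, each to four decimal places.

0.5700 -0.9960 -0.7520 0.1050 0.5720

o_n = [0.5956, -2.1102, -0.1504]
J₁: ẑ×o_n = [2.1102, 0.5956, -0.0000], ω = ẑ
J2: z=[0.0000, 0.0000, 1.0000] o=[0.6326, -0.3223, 0.0000] → [1.7878, -0.0371, 0.0000, 0.0000, 0.0000, 1.0000]
J3: z=[-0.9455, -0.3256, 0.0000] o=[0.8833, -1.0504, 0.0000] → [0.0490, -0.1422, 0.9084, -0.9455, -0.3256, 0.0000]
J4: z=[0.1427, -0.4145, -0.8988] o=[0.9418, -1.6196, 0.2718] → [-0.2659, 0.3715, -0.2135, 0.1427, -0.4145, -0.8988]
J5: z=[0.5274, -0.7366, 0.4234] o=[0.6826, -2.0833, -0.2120] → [-0.0340, -0.0694, -0.0783, 0.5274, -0.7366, 0.4234]
q̇ = J⁺·V = [0.5700, -0.9960, -0.7520, 0.1050, 0.5720]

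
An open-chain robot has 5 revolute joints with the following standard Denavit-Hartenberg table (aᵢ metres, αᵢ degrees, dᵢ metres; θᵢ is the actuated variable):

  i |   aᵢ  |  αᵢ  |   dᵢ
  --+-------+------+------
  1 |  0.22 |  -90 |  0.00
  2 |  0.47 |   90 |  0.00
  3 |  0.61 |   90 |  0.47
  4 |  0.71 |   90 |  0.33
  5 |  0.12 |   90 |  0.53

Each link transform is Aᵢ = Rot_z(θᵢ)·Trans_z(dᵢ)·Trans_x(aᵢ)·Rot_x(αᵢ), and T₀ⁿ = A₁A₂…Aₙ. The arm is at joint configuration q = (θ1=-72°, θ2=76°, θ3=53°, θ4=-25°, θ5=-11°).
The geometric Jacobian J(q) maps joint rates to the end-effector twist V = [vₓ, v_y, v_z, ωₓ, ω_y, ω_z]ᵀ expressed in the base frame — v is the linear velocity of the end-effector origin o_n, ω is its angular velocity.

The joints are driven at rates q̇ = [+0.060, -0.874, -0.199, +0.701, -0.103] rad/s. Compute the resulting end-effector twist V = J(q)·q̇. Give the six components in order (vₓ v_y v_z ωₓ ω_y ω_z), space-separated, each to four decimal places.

0.8072 -1.5200 -0.3889 -1.1873 -0.4270 -0.5342

o_n = [0.7518, 0.0246, -1.4447]
J₁: ẑ×o_n = [-0.0246, 0.7518, 0.0000], ω = ẑ
J2: z=[0.9511, 0.3090, 0.0000] o=[0.0680, -0.2092, 0.0000] → [-0.4464, 1.3739, 0.0110, 0.9511, 0.3090, 0.0000]
J3: z=[0.2998, -0.9228, 0.2419] o=[0.1031, -0.3174, -0.4560] → [0.8296, 0.4534, 0.7012, 0.2998, -0.9228, 0.2419]
J4: z=[-0.5127, -0.3697, -0.7749] o=[0.7348, -0.6850, -0.6985] → [0.8257, -0.3957, -0.3575, -0.5127, -0.3697, -0.7749]
J5: z=[-0.6118, 0.7906, 0.0275] o=[0.9934, -0.4604, -1.4026] → [-0.0466, -0.0324, -0.1057, -0.6118, 0.7906, 0.0275]
V = J·q̇ = [0.8072, -1.5200, -0.3889, -1.1873, -0.4270, -0.5342]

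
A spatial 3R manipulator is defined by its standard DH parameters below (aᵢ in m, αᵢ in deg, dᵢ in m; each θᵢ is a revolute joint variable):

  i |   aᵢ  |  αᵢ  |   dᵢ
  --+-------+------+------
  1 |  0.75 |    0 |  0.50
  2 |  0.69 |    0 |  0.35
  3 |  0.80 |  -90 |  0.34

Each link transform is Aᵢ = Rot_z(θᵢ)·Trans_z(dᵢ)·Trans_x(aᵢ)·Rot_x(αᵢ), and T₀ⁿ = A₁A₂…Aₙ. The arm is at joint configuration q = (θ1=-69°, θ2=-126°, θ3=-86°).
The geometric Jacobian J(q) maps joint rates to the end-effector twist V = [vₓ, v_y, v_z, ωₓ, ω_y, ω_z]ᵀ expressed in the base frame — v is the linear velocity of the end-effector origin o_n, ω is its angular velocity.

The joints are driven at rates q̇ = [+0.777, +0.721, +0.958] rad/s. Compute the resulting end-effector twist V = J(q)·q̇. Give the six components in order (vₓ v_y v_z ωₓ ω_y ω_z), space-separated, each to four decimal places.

o_n = [-0.2451, 0.2637, 1.1900]
J₁: ẑ×o_n = [-0.2637, -0.2451, 0.0000], ω = ẑ
J2: z=[0.0000, 0.0000, 1.0000] o=[0.2688, -0.7002, 0.5000] → [-0.9639, -0.5138, 0.0000, 0.0000, 0.0000, 1.0000]
J3: z=[0.0000, 0.0000, 1.0000] o=[-0.3977, -0.5216, 0.8500] → [-0.7853, 0.1526, 0.0000, 0.0000, 0.0000, 1.0000]
V = J·q̇ = [-1.6522, -0.4147, 0.0000, 0.0000, 0.0000, 2.4560]

-1.6522 -0.4147 0.0000 0.0000 0.0000 2.4560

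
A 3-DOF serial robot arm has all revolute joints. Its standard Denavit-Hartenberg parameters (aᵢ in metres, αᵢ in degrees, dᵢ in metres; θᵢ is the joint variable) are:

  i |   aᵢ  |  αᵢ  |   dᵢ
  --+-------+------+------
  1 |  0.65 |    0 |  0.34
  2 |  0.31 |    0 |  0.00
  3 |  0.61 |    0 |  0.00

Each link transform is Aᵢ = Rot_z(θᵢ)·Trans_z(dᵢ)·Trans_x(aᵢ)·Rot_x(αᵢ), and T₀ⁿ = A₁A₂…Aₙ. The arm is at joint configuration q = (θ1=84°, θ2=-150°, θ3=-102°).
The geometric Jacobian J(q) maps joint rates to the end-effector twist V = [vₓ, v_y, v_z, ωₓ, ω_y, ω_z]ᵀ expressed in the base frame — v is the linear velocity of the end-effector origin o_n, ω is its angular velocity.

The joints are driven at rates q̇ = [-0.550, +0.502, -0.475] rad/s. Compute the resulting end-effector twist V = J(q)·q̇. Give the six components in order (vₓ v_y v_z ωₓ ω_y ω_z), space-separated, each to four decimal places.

o_n = [-0.4026, 0.2364, 0.3400]
J₁: ẑ×o_n = [-0.2364, -0.4026, 0.0000], ω = ẑ
J2: z=[0.0000, 0.0000, 1.0000] o=[0.0679, 0.6464, 0.3400] → [0.4100, -0.4706, 0.0000, 0.0000, 0.0000, 1.0000]
J3: z=[0.0000, 0.0000, 1.0000] o=[0.1940, 0.3632, 0.3400] → [0.1268, -0.5967, 0.0000, 0.0000, 0.0000, 1.0000]
V = J·q̇ = [0.2756, 0.2686, 0.0000, 0.0000, 0.0000, -0.5230]

0.2756 0.2686 0.0000 0.0000 0.0000 -0.5230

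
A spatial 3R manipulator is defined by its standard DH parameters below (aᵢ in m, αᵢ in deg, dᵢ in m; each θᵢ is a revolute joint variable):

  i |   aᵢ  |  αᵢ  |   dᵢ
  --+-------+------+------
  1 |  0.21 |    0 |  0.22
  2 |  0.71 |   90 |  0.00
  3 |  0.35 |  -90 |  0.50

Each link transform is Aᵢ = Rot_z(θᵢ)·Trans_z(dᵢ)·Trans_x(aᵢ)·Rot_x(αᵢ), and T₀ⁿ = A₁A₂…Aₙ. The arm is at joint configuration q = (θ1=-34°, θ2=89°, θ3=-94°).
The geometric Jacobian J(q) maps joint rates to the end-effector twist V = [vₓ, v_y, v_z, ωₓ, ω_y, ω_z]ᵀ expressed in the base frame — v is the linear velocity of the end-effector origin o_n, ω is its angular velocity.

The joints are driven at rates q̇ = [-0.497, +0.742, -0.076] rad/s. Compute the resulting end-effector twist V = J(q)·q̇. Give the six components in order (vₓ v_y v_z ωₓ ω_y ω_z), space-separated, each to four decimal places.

o_n = [0.9769, 0.1574, -0.1291]
J₁: ẑ×o_n = [-0.1574, 0.9769, 0.0000], ω = ẑ
J2: z=[0.0000, 0.0000, 1.0000] o=[0.1741, -0.1174, 0.2200] → [-0.2748, 0.8028, 0.0000, 0.0000, 0.0000, 1.0000]
J3: z=[0.8192, -0.5736, 0.0000] o=[0.5813, 0.4642, 0.2200] → [0.2003, 0.2860, -0.0244, 0.8192, -0.5736, 0.0000]
V = J·q̇ = [-0.1409, 0.0884, 0.0019, -0.0623, 0.0436, 0.2450]

-0.1409 0.0884 0.0019 -0.0623 0.0436 0.2450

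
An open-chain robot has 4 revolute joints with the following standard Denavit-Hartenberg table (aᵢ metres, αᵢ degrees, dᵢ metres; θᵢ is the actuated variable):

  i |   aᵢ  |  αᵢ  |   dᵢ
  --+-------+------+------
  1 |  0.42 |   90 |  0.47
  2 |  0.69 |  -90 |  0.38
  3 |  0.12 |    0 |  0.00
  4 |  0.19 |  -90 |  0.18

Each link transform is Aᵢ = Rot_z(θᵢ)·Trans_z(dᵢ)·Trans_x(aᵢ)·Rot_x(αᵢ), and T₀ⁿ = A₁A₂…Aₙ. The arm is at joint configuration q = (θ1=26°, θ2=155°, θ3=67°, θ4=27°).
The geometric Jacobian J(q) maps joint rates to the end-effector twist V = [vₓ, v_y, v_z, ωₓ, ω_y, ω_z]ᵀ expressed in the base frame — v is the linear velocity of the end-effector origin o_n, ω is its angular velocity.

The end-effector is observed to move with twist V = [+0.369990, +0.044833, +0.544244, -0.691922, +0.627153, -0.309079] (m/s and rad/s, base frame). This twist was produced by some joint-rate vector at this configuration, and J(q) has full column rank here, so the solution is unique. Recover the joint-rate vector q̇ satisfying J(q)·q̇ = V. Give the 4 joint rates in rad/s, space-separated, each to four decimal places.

o_n = [-0.2453, -0.2086, 0.6127]
J₁: ẑ×o_n = [0.2086, -0.2453, 0.0000], ω = ẑ
J2: z=[0.4384, -0.8988, 0.0000] o=[0.3775, 0.1841, 0.4700] → [-0.1282, -0.0625, -0.7319, 0.4384, -0.8988, 0.0000]
J3: z=[-0.3798, -0.1853, -0.9063] o=[-0.0180, -0.4316, 0.7616] → [0.2296, 0.1494, -0.1268, -0.3798, -0.1853, -0.9063]
J4: z=[-0.3798, -0.1853, -0.9063] o=[-0.1046, -0.3509, 0.7814] → [0.1602, 0.0634, -0.0801, -0.3798, -0.1853, -0.9063]
q̇ = J⁺·V = [0.4350, -0.8670, 0.5260, 0.2950]

0.4350 -0.8670 0.5260 0.2950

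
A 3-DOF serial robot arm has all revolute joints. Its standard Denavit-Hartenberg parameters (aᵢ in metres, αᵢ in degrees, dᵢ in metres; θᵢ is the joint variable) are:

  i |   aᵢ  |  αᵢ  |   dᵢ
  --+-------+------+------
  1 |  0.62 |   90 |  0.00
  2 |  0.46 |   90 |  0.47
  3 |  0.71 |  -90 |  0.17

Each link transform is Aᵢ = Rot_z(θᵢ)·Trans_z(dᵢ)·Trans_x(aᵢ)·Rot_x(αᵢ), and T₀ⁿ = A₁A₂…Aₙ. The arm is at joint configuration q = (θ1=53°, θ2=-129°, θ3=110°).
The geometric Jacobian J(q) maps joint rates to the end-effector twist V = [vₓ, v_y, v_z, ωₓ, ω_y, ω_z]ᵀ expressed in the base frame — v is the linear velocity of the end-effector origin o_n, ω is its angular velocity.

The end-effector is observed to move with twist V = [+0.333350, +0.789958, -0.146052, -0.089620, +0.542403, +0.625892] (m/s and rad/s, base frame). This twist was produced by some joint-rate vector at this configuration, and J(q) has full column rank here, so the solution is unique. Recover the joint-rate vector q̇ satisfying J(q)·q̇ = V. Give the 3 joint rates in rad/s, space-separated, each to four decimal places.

o_n = [1.1196, -0.4039, -0.0618]
J₁: ẑ×o_n = [0.4039, 1.1196, -0.0000], ω = ẑ
J2: z=[0.7986, -0.6018, 0.0000] o=[0.3731, 0.4952, 0.0000] → [0.0372, 0.0493, -0.2688, 0.7986, -0.6018, 0.0000]
J3: z=[-0.4677, -0.6207, 0.6293] o=[0.5743, -0.0189, -0.3575] → [0.0587, 0.4815, 0.5185, -0.4677, -0.6207, 0.6293]
q̇ = J⁺·V = [0.9330, -0.3980, -0.4880]

0.9330 -0.3980 -0.4880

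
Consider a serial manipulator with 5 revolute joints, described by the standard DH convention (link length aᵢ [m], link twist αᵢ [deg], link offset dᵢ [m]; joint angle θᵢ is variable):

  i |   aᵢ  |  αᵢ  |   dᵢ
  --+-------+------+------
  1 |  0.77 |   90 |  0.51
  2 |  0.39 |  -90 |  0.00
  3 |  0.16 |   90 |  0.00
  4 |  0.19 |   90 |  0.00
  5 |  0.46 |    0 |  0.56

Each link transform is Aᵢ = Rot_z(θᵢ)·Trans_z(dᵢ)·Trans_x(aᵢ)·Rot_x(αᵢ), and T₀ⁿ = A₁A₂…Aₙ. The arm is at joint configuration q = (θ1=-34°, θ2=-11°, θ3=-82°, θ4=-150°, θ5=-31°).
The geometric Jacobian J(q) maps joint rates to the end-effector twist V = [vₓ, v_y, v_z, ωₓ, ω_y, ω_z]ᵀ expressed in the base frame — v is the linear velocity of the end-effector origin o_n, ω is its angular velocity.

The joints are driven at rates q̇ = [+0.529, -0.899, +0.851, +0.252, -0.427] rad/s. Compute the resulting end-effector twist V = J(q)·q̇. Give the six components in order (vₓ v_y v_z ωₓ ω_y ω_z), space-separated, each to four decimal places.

-0.1007 1.0524 -0.5790 0.2621 0.6103 1.0433

o_n = [1.4714, -0.2049, 0.5967]
J₁: ẑ×o_n = [0.2049, 1.4714, -0.0000], ω = ẑ
J2: z=[-0.5592, -0.8290, 0.0000] o=[0.6384, -0.4306, 0.5100] → [-0.0719, 0.0485, 0.5644, -0.5592, -0.8290, 0.0000]
J3: z=[0.1582, -0.1067, 0.9816] o=[0.9557, -0.6447, 0.4356] → [-0.4489, 0.4807, 0.1246, 0.1582, -0.1067, 0.9816]
J4: z=[-0.8837, 0.4282, 0.1890] o=[0.8853, -0.7882, 0.4313] → [-0.0394, 0.2569, -0.7665, -0.8837, 0.4282, 0.1890]
J5: z=[0.3572, 0.3563, 0.8634] o=[0.9427, -0.6304, 0.3425] → [-0.2768, 0.3656, -0.0363, 0.3572, 0.3563, 0.8634]
V = J·q̇ = [-0.1007, 1.0524, -0.5790, 0.2621, 0.6103, 1.0433]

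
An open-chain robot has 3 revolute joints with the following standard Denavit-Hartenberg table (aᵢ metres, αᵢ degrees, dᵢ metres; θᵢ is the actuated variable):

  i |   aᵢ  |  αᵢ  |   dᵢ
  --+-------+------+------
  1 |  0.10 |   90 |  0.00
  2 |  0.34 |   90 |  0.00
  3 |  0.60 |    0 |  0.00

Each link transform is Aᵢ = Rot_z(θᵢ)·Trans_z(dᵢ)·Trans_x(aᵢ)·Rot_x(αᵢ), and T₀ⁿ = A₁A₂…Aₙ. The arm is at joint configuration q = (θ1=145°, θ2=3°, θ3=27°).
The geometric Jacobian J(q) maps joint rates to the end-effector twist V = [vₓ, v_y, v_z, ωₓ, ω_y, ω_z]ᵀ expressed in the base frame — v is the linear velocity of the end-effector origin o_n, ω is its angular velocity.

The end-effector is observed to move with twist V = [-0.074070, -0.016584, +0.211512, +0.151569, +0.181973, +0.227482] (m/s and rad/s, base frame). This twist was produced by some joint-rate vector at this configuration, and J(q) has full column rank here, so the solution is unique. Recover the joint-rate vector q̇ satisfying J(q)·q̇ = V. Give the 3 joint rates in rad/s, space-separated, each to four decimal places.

o_n = [-0.6411, 0.7815, 0.0458]
J₁: ẑ×o_n = [-0.7815, -0.6411, 0.0000], ω = ẑ
J2: z=[0.5736, 0.8192, 0.0000] o=[-0.0819, 0.0574, 0.0000] → [0.0375, -0.0263, 0.8734, 0.5736, 0.8192, 0.0000]
J3: z=[-0.0429, 0.0300, -0.9986] o=[-0.3600, 0.2521, 0.0178] → [0.5295, 0.2819, -0.0143, -0.0429, 0.0300, -0.9986]
q̇ = J⁺·V = [-0.1500, 0.2360, -0.3780]

-0.1500 0.2360 -0.3780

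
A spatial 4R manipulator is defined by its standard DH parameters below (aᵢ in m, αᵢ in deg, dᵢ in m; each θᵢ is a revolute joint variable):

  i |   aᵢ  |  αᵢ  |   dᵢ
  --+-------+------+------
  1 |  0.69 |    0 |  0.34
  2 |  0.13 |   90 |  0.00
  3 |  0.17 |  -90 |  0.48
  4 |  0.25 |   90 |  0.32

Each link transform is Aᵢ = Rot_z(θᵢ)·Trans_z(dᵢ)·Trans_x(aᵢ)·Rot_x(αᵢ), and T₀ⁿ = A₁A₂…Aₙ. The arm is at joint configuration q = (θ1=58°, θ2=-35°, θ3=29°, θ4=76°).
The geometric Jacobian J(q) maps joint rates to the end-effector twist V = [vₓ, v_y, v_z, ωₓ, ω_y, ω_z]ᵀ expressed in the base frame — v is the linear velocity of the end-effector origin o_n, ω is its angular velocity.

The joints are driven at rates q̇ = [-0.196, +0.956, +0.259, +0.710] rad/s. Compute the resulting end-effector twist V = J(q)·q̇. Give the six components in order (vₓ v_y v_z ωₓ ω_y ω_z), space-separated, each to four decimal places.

-0.0204 0.0633 -0.0715 -0.2157 -0.3729 1.3810

o_n = [0.6208, 0.4355, 0.7316]
J₁: ẑ×o_n = [-0.4355, 0.6208, 0.0000], ω = ẑ
J2: z=[0.0000, 0.0000, 1.0000] o=[0.3656, 0.5852, 0.3400] → [0.1496, 0.2552, -0.0000, 0.0000, 0.0000, 1.0000]
J3: z=[0.3907, -0.9205, 0.0000] o=[0.4853, 0.6359, 0.3400] → [-0.3605, -0.1530, 0.0464, 0.3907, -0.9205, 0.0000]
J4: z=[-0.4463, -0.1894, 0.8746] o=[0.8097, 0.2522, 0.4224] → [-0.2189, -0.0272, -0.1176, -0.4463, -0.1894, 0.8746]
V = J·q̇ = [-0.0204, 0.0633, -0.0715, -0.2157, -0.3729, 1.3810]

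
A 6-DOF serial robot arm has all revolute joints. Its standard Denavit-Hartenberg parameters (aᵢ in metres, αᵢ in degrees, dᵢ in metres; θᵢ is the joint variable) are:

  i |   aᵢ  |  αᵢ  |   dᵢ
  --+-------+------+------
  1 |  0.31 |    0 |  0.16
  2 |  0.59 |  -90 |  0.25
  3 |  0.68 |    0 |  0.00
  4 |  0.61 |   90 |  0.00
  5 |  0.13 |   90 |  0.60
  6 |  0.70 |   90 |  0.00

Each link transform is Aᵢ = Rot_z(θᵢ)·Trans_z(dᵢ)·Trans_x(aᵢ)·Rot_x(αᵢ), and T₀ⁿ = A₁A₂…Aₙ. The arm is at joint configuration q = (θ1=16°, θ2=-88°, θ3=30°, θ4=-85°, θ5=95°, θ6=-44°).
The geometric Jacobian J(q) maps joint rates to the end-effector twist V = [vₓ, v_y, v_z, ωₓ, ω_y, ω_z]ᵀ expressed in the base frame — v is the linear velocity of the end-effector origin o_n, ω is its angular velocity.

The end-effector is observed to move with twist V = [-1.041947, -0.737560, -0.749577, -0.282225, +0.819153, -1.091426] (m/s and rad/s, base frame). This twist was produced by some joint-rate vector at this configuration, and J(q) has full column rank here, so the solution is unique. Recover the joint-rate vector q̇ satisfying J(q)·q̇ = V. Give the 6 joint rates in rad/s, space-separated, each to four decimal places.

0.3290 -0.8510 0.4930 -0.4240 0.3830 -0.9670

o_n = [1.3321, -1.0547, 0.5897]
J₁: ẑ×o_n = [1.0547, 1.3321, -0.0000], ω = ẑ
J2: z=[0.0000, 0.0000, 1.0000] o=[0.2980, 0.0854, 0.1600] → [1.1402, 1.0341, -0.0000, 0.0000, 0.0000, 1.0000]
J3: z=[0.9511, 0.3090, 0.0000] o=[0.4803, -0.4757, 0.4100] → [0.0555, -0.1709, -0.8139, 0.9511, 0.3090, 0.0000]
J4: z=[0.9511, 0.3090, 0.0000] o=[0.6623, -1.0358, 0.0700] → [0.1606, -0.4943, -0.2250, 0.9511, 0.3090, 0.0000]
J5: z=[-0.2531, 0.7791, 0.5736] o=[0.7704, -1.3685, 0.5697] → [-0.1644, 0.3272, -0.5170, -0.2531, 0.7791, 0.5736]
J6: z=[0.2595, -0.5165, 0.8160] o=[0.7397, -0.8549, 0.9045] → [0.3257, 0.5651, 0.2541, 0.2595, -0.5165, 0.8160]
q̇ = J⁺·V = [0.3290, -0.8510, 0.4930, -0.4240, 0.3830, -0.9670]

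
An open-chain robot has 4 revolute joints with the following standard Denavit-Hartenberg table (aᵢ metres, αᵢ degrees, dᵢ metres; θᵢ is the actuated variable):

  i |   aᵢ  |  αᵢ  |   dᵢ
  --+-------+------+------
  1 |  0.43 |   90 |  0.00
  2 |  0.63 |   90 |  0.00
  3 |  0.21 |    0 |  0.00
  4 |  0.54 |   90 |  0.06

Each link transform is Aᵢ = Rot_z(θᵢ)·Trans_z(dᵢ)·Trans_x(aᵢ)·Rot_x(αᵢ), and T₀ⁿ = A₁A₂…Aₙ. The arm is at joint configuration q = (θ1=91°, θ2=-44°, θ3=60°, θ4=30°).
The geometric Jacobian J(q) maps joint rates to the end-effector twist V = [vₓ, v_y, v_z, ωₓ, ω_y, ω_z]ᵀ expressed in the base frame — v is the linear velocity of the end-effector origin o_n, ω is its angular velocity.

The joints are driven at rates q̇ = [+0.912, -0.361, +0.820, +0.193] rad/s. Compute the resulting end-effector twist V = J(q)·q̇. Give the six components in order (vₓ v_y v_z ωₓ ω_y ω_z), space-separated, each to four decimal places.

o_n = [0.7058, 0.9295, -0.5537]
J₁: ẑ×o_n = [-0.9295, 0.7058, 0.0000], ω = ẑ
J2: z=[0.9998, 0.0175, 0.0000] o=[-0.0075, 0.4299, 0.0000] → [-0.0097, 0.5536, 0.4870, 0.9998, 0.0175, 0.0000]
J3: z=[0.0121, -0.6946, -0.7193] o=[-0.0154, 0.8830, -0.4376] → [0.1140, -0.5174, 0.5014, 0.0121, -0.6946, -0.7193]
J4: z=[0.0121, -0.6946, -0.7193] o=[0.1651, 0.9617, -0.5106] → [0.0068, -0.3884, 0.3751, 0.0121, -0.6946, -0.7193]
V = J·q̇ = [-0.7494, -0.0554, 0.3078, -0.3487, -0.7099, 0.1833]

-0.7494 -0.0554 0.3078 -0.3487 -0.7099 0.1833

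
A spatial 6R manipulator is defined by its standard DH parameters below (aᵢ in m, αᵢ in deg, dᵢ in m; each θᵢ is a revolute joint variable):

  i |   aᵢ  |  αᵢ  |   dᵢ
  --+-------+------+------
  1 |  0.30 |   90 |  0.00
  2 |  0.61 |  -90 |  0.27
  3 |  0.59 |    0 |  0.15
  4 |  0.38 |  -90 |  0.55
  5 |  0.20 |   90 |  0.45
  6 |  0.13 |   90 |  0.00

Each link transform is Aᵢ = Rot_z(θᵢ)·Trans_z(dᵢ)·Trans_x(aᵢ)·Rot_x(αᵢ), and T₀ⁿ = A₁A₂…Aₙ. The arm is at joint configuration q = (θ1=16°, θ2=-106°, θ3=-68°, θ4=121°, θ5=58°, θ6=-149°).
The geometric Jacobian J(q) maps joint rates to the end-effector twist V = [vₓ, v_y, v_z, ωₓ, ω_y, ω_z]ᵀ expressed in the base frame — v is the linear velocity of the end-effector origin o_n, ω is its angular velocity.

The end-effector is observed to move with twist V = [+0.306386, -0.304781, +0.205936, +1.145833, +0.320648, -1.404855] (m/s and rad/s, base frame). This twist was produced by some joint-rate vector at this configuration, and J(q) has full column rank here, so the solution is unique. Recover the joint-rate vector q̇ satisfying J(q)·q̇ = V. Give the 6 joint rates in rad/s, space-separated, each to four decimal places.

o_n = [0.7263, -0.0472, -0.9240]
J₁: ẑ×o_n = [0.0472, 0.7263, -0.0000], ω = ẑ
J2: z=[0.2756, -0.9613, 0.0000] o=[0.2884, 0.0827, 0.0000] → [0.8882, 0.2547, 0.3851, 0.2756, -0.9613, 0.0000]
J3: z=[0.9240, 0.2650, -0.2756] o=[0.2012, -0.2232, -0.5864] → [-0.0409, 0.1672, 0.0235, 0.9240, 0.2650, -0.2756]
J4: z=[0.9240, 0.2650, -0.2756] o=[0.4320, -0.7261, -0.8402] → [0.1649, -0.0037, 0.5493, 0.9240, 0.2650, -0.2756]
J5: z=[0.0457, 0.6392, 0.7677] o=[0.7960, -0.3060, -1.2116] → [-0.0149, -0.0667, 0.0564, 0.0457, 0.6392, 0.7677]
J6: z=[0.1677, 0.7527, -0.6367] o=[0.6196, 0.0132, -0.8807] → [-0.0710, -0.0607, -0.0904, 0.1677, 0.7527, -0.6367]
q̇ = J⁺·V = [-0.7200, 0.4510, 0.8580, 0.1290, 0.0030, 0.6520]

-0.7200 0.4510 0.8580 0.1290 0.0030 0.6520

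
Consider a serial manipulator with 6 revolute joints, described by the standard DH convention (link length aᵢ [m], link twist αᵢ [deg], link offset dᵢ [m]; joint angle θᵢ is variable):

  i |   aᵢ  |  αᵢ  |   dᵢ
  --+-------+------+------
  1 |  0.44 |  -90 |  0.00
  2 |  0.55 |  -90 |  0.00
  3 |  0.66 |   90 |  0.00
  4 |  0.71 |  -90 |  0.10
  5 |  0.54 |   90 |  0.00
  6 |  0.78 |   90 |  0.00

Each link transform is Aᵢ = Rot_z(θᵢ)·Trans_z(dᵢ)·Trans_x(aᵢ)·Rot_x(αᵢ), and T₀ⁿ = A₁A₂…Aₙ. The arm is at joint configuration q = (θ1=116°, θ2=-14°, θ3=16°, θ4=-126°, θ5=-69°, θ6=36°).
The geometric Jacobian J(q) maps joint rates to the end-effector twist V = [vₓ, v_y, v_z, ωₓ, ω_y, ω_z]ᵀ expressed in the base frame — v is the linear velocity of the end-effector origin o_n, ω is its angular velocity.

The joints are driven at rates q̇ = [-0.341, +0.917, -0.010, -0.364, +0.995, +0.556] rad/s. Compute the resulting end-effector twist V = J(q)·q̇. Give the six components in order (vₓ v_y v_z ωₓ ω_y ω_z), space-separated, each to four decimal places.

o_n = [-1.5313, 0.7537, 1.4462]
J₁: ẑ×o_n = [-0.7537, -1.5313, 0.0000], ω = ẑ
J2: z=[-0.8988, -0.4384, 0.0000] o=[-0.1929, 0.3955, 0.0000] → [-0.6340, 1.2998, -0.9087, -0.8988, -0.4384, 0.0000]
J3: z=[-0.1061, 0.2174, -0.9703] o=[-0.4268, 0.8751, 0.1331] → [0.1678, 1.2109, 0.2530, -0.1061, 0.2174, -0.9703]
J4: z=[-0.9812, -0.1810, 0.0667] o=[-0.5332, 1.5082, 0.2865] → [-0.1596, 1.0713, 0.5596, -0.9812, -0.1810, 0.0667]
J5: z=[-0.0680, 0.6482, 0.7585] o=[-0.5031, 0.9649, 0.7535] → [0.6091, -0.7327, 0.6808, -0.0680, 0.6482, 0.7585]
J6: z=[-0.5202, 0.6257, -0.5813] o=[-0.9629, 0.7305, 0.9126] → [0.3474, 0.6080, 0.3436, -0.5202, 0.6257, -0.5813]
V = J·q̇ = [0.5313, 0.9211, -0.1711, -0.8229, 0.6545, 0.0759]

0.5313 0.9211 -0.1711 -0.8229 0.6545 0.0759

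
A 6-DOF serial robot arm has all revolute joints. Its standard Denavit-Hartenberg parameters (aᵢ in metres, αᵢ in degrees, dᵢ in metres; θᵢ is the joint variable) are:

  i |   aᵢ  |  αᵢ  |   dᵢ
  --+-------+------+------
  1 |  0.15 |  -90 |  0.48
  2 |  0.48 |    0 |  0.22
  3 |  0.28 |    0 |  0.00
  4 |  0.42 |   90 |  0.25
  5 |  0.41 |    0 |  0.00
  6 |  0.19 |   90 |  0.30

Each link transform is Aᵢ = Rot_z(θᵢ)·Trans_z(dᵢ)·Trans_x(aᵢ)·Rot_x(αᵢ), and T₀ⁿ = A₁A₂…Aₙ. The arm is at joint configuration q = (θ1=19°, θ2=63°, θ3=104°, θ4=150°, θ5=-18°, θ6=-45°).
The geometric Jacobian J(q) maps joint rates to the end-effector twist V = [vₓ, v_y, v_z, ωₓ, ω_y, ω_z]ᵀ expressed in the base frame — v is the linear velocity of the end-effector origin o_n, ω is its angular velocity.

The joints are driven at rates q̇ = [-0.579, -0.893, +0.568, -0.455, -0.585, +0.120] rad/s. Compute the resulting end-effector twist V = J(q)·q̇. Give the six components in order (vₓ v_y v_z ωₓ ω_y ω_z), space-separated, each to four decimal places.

o_n = [0.4595, 0.3423, 0.8199]
J₁: ẑ×o_n = [-0.3423, 0.4595, 0.0000], ω = ẑ
J2: z=[-0.3256, 0.9455, 0.0000] o=[0.1418, 0.0488, 0.4800] → [0.3214, 0.1107, -0.3959, -0.3256, 0.9455, 0.0000]
J3: z=[-0.3256, 0.9455, 0.0000] o=[0.2762, 0.3278, 0.0523] → [0.7258, 0.2499, -0.1780, -0.3256, 0.9455, 0.0000]
J4: z=[-0.3256, 0.9455, 0.0000] o=[0.0183, 0.2390, -0.0107] → [0.7854, 0.2704, -0.4508, -0.3256, 0.9455, 0.0000]
J5: z=[-0.6448, -0.2220, 0.7314] o=[0.2273, 0.5754, 0.2758] → [0.0496, 0.5207, 0.2019, -0.6448, -0.2220, 0.7314]
J6: z=[-0.6448, -0.2220, 0.7314] o=[0.5382, 0.5484, 0.5417] → [0.0890, 0.1219, 0.1155, -0.6448, -0.2220, 0.7314]
V = J·q̇ = [-0.0523, -0.6360, 0.3533, 0.5538, -0.6343, -0.9191]

-0.0523 -0.6360 0.3533 0.5538 -0.6343 -0.9191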